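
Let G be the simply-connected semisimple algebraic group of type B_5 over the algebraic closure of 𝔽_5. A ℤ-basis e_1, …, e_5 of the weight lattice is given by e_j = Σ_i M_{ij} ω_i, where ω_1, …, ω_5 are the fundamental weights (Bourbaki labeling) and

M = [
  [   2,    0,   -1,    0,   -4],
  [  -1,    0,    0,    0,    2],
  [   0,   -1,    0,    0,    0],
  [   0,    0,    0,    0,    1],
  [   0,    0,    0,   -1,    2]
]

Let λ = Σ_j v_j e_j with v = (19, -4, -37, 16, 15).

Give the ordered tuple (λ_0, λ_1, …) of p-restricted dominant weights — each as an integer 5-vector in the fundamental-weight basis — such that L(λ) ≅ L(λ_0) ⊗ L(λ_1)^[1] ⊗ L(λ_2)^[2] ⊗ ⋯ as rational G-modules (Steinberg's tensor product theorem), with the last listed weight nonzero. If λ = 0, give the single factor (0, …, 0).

((0, 1, 4, 0, 4), (3, 2, 0, 3, 2))

In the fundamental-weight basis, λ has coordinates c = M·v (v = (19, -4, -37, 16, 15)):
  c_1 = (2)·(19) + (0)·(-4) + (-1)·(-37) + (0)·(16) + (-4)·(15) = 15
  c_2 = (-1)·(19) + (0)·(-4) + (0)·(-37) + (0)·(16) + (2)·(15) = 11
  c_3 = (0)·(19) + (-1)·(-4) + (0)·(-37) + (0)·(16) + (0)·(15) = 4
  c_4 = (0)·(19) + (0)·(-4) + (0)·(-37) + (0)·(16) + (1)·(15) = 15
  c_5 = (0)·(19) + (0)·(-4) + (0)·(-37) + (-1)·(16) + (2)·(15) = 14
Expand coordinatewise in base 5:
  c_1 = 15 = 0·5^0 + 3·5^1
  c_2 = 11 = 1·5^0 + 2·5^1
  c_3 = 4 = 4·5^0
  c_4 = 15 = 0·5^0 + 3·5^1
  c_5 = 14 = 4·5^0 + 2·5^1
p-restricted factor λ_0 = (0, 1, 4, 0, 4)
p-restricted factor λ_1 = (3, 2, 0, 3, 2)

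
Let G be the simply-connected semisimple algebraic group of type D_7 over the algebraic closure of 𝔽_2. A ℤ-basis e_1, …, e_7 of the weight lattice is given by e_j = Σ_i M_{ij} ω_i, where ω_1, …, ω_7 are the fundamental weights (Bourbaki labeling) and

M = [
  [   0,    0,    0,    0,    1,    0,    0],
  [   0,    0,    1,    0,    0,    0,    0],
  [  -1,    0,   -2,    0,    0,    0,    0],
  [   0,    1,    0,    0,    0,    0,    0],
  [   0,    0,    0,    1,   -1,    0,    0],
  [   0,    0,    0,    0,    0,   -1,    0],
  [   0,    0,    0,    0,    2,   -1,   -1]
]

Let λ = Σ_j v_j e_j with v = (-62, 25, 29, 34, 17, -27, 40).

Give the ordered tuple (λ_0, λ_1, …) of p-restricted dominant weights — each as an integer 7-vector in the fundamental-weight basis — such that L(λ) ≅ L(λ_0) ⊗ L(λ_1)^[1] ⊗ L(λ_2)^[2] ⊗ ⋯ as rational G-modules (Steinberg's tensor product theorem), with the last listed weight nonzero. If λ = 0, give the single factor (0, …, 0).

ω-coordinates c = M·v, v = (-62, 25, 29, 34, 17, -27, 40):
  c_1 = 0*-62 + 0*25 + 0*29 + 0*34 + 1*17 + 0*-27 + 0*40 = 17
  c_2 = 0*-62 + 0*25 + 1*29 + 0*34 + 0*17 + 0*-27 + 0*40 = 29
  c_3 = -1*-62 + 0*25 + -2*29 + 0*34 + 0*17 + 0*-27 + 0*40 = 4
  c_4 = 0*-62 + 1*25 + 0*29 + 0*34 + 0*17 + 0*-27 + 0*40 = 25
  c_5 = 0*-62 + 0*25 + 0*29 + 1*34 + -1*17 + 0*-27 + 0*40 = 17
  c_6 = 0*-62 + 0*25 + 0*29 + 0*34 + 0*17 + -1*-27 + 0*40 = 27
  c_7 = 0*-62 + 0*25 + 0*29 + 0*34 + 2*17 + -1*-27 + -1*40 = 21
p = 2; digits c_i = Σ_j d_{ij}·2^j, 0 ≤ d_{ij} < 2:
  c_1 = 17 = 1·2^0 + 0·2^1 + 0·2^2 + 0·2^3 + 1·2^4
  c_2 = 29 = 1·2^0 + 0·2^1 + 1·2^2 + 1·2^3 + 1·2^4
  c_3 = 4 = 0·2^0 + 0·2^1 + 1·2^2
  c_4 = 25 = 1·2^0 + 0·2^1 + 0·2^2 + 1·2^3 + 1·2^4
  c_5 = 17 = 1·2^0 + 0·2^1 + 0·2^2 + 0·2^3 + 1·2^4
  c_6 = 27 = 1·2^0 + 1·2^1 + 0·2^2 + 1·2^3 + 1·2^4
  c_7 = 21 = 1·2^0 + 0·2^1 + 1·2^2 + 0·2^3 + 1·2^4
λ_0 = (1, 1, 0, 1, 1, 1, 1)
λ_1 = (0, 0, 0, 0, 0, 1, 0)
λ_2 = (0, 1, 1, 0, 0, 0, 1)
λ_3 = (0, 1, 0, 1, 0, 1, 0)
λ_4 = (1, 1, 0, 1, 1, 1, 1)

((1, 1, 0, 1, 1, 1, 1), (0, 0, 0, 0, 0, 1, 0), (0, 1, 1, 0, 0, 0, 1), (0, 1, 0, 1, 0, 1, 0), (1, 1, 0, 1, 1, 1, 1))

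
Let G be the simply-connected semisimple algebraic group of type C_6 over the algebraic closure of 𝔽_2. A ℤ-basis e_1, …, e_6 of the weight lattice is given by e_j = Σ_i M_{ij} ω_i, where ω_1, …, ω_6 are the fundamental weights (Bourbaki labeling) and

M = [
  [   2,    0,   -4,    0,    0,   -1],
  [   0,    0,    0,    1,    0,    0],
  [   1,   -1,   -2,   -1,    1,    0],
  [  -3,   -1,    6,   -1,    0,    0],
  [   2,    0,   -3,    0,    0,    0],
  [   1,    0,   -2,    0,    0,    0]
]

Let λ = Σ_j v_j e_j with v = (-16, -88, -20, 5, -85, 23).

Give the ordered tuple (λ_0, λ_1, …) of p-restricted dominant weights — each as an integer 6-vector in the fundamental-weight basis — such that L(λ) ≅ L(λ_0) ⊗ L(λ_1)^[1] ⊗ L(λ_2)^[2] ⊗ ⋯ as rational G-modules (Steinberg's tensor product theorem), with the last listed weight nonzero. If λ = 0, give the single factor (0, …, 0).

((1, 1, 0, 1, 0, 0), (0, 0, 1, 1, 0, 0), (0, 1, 1, 0, 1, 0), (1, 0, 0, 1, 1, 1), (1, 0, 1, 0, 1, 1))

Change of basis e → ω: c = M·v where v = (-16, -88, -20, 5, -85, 23):
  c_1 = (2)·(-16) + (0)·(-88) + (-4)·(-20) + 0·5 + (0)·(-85) + (-1)·(23) = 25
  c_2 = (0)·(-16) + (0)·(-88) + (0)·(-20) + 1·5 + (0)·(-85) + 0·23 = 5
  c_3 = (1)·(-16) + (-1)·(-88) + (-2)·(-20) + (-1)·(5) + (1)·(-85) + 0·23 = 22
  c_4 = (-3)·(-16) + (-1)·(-88) + (6)·(-20) + (-1)·(5) + (0)·(-85) + 0·23 = 11
  c_5 = (2)·(-16) + (0)·(-88) + (-3)·(-20) + 0·5 + (0)·(-85) + 0·23 = 28
  c_6 = (1)·(-16) + (0)·(-88) + (-2)·(-20) + 0·5 + (0)·(-85) + 0·23 = 24
Base-2 expansion of each c_i:
  c_1 = 25 = 1·2^0 + 0·2^1 + 0·2^2 + 1·2^3 + 1·2^4
  c_2 = 5 = 1·2^0 + 0·2^1 + 1·2^2
  c_3 = 22 = 0·2^0 + 1·2^1 + 1·2^2 + 0·2^3 + 1·2^4
  c_4 = 11 = 1·2^0 + 1·2^1 + 0·2^2 + 1·2^3
  c_5 = 28 = 0·2^0 + 0·2^1 + 1·2^2 + 1·2^3 + 1·2^4
  c_6 = 24 = 0·2^0 + 0·2^1 + 0·2^2 + 1·2^3 + 1·2^4
Factor λ_0 = (1, 1, 0, 1, 0, 0)
Factor λ_1 = (0, 0, 1, 1, 0, 0)
Factor λ_2 = (0, 1, 1, 0, 1, 0)
Factor λ_3 = (1, 0, 0, 1, 1, 1)
Factor λ_4 = (1, 0, 1, 0, 1, 1)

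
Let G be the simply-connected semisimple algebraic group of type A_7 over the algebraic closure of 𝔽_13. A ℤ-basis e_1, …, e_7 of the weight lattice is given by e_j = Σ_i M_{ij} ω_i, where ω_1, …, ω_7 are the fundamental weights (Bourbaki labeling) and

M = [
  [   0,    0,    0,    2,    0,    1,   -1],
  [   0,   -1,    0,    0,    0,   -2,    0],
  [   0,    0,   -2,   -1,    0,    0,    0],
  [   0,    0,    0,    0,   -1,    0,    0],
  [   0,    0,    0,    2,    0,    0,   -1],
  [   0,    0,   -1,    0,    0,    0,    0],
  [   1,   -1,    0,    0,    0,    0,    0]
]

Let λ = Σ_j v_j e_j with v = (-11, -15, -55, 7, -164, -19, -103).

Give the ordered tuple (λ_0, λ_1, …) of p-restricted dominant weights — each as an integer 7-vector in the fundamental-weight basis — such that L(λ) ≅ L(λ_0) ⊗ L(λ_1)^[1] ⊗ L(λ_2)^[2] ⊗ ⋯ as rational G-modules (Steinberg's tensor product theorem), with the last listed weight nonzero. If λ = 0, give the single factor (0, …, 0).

((7, 1, 12, 8, 0, 3, 4), (7, 4, 7, 12, 9, 4, 0))

Change of basis e → ω: c = M·v where v = (-11, -15, -55, 7, -164, -19, -103):
  c_1 = (0)·(-11) + (0)·(-15) + (0)·(-55) + (2)·(7) + (0)·(-164) + (1)·(-19) + (-1)·(-103) = 98
  c_2 = (0)·(-11) + (-1)·(-15) + (0)·(-55) + (0)·(7) + (0)·(-164) + (-2)·(-19) + (0)·(-103) = 53
  c_3 = (0)·(-11) + (0)·(-15) + (-2)·(-55) + (-1)·(7) + (0)·(-164) + (0)·(-19) + (0)·(-103) = 103
  c_4 = (0)·(-11) + (0)·(-15) + (0)·(-55) + (0)·(7) + (-1)·(-164) + (0)·(-19) + (0)·(-103) = 164
  c_5 = (0)·(-11) + (0)·(-15) + (0)·(-55) + (2)·(7) + (0)·(-164) + (0)·(-19) + (-1)·(-103) = 117
  c_6 = (0)·(-11) + (0)·(-15) + (-1)·(-55) + (0)·(7) + (0)·(-164) + (0)·(-19) + (0)·(-103) = 55
  c_7 = (1)·(-11) + (-1)·(-15) + (0)·(-55) + (0)·(7) + (0)·(-164) + (0)·(-19) + (0)·(-103) = 4
Base-13 expansion of each c_i:
  c_1 = 98 = 7·13^0 + 7·13^1
  c_2 = 53 = 1·13^0 + 4·13^1
  c_3 = 103 = 12·13^0 + 7·13^1
  c_4 = 164 = 8·13^0 + 12·13^1
  c_5 = 117 = 0·13^0 + 9·13^1
  c_6 = 55 = 3·13^0 + 4·13^1
  c_7 = 4 = 4·13^0
λ_0 = (7, 1, 12, 8, 0, 3, 4)
λ_1 = (7, 4, 7, 12, 9, 4, 0)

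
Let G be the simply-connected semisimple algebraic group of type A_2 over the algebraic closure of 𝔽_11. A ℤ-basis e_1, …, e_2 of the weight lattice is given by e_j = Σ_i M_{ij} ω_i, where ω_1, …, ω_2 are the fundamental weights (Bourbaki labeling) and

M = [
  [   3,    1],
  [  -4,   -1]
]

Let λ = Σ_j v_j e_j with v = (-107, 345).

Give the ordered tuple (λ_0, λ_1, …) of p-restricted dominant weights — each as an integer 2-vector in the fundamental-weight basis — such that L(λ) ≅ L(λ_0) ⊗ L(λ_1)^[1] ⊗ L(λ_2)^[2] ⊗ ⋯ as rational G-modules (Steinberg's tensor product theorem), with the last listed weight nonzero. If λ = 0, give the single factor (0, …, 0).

((2, 6), (2, 7))

ω-coordinates c = M·v, v = (-107, 345):
  c_1 = (3)·(-107) + (1)·(345) = 24
  c_2 = (-4)·(-107) + (-1)·(345) = 83
Expand coordinatewise in base 11:
  c_1 = 24 = 2·11^0 + 2·11^1
  c_2 = 83 = 6·11^0 + 7·11^1
p-restricted factor λ_0 = (2, 6)
p-restricted factor λ_1 = (2, 7)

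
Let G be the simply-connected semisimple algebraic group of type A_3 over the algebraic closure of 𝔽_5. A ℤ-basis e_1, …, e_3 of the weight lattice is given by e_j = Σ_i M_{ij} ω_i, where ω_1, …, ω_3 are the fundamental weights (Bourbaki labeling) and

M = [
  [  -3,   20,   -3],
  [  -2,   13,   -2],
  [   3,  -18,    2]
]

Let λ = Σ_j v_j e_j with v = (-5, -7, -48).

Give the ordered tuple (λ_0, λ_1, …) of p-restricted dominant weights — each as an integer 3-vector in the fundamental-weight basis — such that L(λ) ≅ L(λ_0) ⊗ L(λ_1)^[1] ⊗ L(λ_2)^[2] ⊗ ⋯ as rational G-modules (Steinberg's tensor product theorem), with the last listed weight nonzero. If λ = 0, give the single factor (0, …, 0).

ω-coordinates c = M·v, v = (-5, -7, -48):
  c_1 = -3*-5 + 20*-7 + -3*-48 = 19
  c_2 = -2*-5 + 13*-7 + -2*-48 = 15
  c_3 = 3*-5 + -18*-7 + 2*-48 = 15
Expand coordinatewise in base 5:
  c_1 = 19 = 4·5^0 + 3·5^1
  c_2 = 15 = 0·5^0 + 3·5^1
  c_3 = 15 = 0·5^0 + 3·5^1
λ_0 = (4, 0, 0)
λ_1 = (3, 3, 3)

((4, 0, 0), (3, 3, 3))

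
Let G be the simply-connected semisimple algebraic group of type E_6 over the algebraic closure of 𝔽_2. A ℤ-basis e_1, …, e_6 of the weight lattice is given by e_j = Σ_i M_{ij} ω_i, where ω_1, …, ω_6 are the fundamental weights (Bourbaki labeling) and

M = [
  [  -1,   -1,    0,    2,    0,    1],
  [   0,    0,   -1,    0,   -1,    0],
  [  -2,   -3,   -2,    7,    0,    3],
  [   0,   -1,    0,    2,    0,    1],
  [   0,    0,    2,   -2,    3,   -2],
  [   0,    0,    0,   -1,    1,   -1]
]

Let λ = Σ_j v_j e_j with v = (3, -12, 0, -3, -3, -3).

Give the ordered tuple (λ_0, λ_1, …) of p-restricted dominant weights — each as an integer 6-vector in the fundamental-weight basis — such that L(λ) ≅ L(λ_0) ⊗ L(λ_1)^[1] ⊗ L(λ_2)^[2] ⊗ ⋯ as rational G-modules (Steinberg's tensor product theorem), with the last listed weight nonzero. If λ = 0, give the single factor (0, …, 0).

Change of basis e → ω: c = M·v where v = (3, -12, 0, -3, -3, -3):
  c_1 = -1*3 + -1*-12 + 0*0 + 2*-3 + 0*-3 + 1*-3 = 0
  c_2 = 0*3 + 0*-12 + -1*0 + 0*-3 + -1*-3 + 0*-3 = 3
  c_3 = -2*3 + -3*-12 + -2*0 + 7*-3 + 0*-3 + 3*-3 = 0
  c_4 = 0*3 + -1*-12 + 0*0 + 2*-3 + 0*-3 + 1*-3 = 3
  c_5 = 0*3 + 0*-12 + 2*0 + -2*-3 + 3*-3 + -2*-3 = 3
  c_6 = 0*3 + 0*-12 + 0*0 + -1*-3 + 1*-3 + -1*-3 = 3
Writing each c_i in base p = 2:
  c_1 = 0
  c_2 = 3 = 1·2^0 + 1·2^1
  c_3 = 0
  c_4 = 3 = 1·2^0 + 1·2^1
  c_5 = 3 = 1·2^0 + 1·2^1
  c_6 = 3 = 1·2^0 + 1·2^1
p-restricted factor λ_0 = (0, 1, 0, 1, 1, 1)
p-restricted factor λ_1 = (0, 1, 0, 1, 1, 1)

((0, 1, 0, 1, 1, 1), (0, 1, 0, 1, 1, 1))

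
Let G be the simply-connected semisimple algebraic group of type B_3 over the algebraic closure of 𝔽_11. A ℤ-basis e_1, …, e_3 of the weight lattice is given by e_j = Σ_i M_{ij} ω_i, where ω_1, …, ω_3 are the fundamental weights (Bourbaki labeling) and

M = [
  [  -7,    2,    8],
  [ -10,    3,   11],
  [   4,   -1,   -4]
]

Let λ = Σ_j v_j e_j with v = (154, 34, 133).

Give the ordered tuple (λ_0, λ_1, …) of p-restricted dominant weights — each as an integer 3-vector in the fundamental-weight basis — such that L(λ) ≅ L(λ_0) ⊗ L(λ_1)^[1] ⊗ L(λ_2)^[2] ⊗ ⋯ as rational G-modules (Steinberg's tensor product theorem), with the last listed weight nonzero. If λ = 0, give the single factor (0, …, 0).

((10, 3, 6), (4, 2, 4))

Change of basis e → ω: c = M·v where v = (154, 34, 133):
  c_1 = (-7)·(154) + (2)·(34) + (8)·(133) = 54
  c_2 = (-10)·(154) + (3)·(34) + (11)·(133) = 25
  c_3 = (4)·(154) + (-1)·(34) + (-4)·(133) = 50
Writing each c_i in base p = 11:
  c_1 = 54 = 10·11^0 + 4·11^1
  c_2 = 25 = 3·11^0 + 2·11^1
  c_3 = 50 = 6·11^0 + 4·11^1
λ_0 = (10, 3, 6)
λ_1 = (4, 2, 4)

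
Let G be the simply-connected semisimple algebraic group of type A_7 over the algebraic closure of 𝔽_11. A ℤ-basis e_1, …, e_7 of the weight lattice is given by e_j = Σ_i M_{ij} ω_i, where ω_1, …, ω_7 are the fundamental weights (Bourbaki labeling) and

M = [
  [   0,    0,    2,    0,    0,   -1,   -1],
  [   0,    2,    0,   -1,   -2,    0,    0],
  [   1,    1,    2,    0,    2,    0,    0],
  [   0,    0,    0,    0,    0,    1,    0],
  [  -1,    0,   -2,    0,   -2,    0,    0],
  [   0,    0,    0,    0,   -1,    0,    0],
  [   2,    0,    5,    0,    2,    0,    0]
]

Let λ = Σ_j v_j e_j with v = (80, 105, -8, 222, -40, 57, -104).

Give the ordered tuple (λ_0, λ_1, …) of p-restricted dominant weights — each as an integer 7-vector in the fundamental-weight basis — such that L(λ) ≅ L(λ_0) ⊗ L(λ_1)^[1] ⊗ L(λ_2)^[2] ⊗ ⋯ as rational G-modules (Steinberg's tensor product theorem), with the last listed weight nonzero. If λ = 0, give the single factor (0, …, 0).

((9, 2, 1, 2, 5, 7, 7), (2, 6, 8, 5, 1, 3, 3))

ω-coordinates c = M·v, v = (80, 105, -8, 222, -40, 57, -104):
  c_1 = (0)·(80) + (0)·(105) + (2)·(-8) + (0)·(222) + (0)·(-40) + (-1)·(57) + (-1)·(-104) = 31
  c_2 = (0)·(80) + (2)·(105) + (0)·(-8) + (-1)·(222) + (-2)·(-40) + (0)·(57) + (0)·(-104) = 68
  c_3 = (1)·(80) + (1)·(105) + (2)·(-8) + (0)·(222) + (2)·(-40) + (0)·(57) + (0)·(-104) = 89
  c_4 = (0)·(80) + (0)·(105) + (0)·(-8) + (0)·(222) + (0)·(-40) + (1)·(57) + (0)·(-104) = 57
  c_5 = (-1)·(80) + (0)·(105) + (-2)·(-8) + (0)·(222) + (-2)·(-40) + (0)·(57) + (0)·(-104) = 16
  c_6 = (0)·(80) + (0)·(105) + (0)·(-8) + (0)·(222) + (-1)·(-40) + (0)·(57) + (0)·(-104) = 40
  c_7 = (2)·(80) + (0)·(105) + (5)·(-8) + (0)·(222) + (2)·(-40) + (0)·(57) + (0)·(-104) = 40
Writing each c_i in base p = 11:
  c_1 = 31 = 9·11^0 + 2·11^1
  c_2 = 68 = 2·11^0 + 6·11^1
  c_3 = 89 = 1·11^0 + 8·11^1
  c_4 = 57 = 2·11^0 + 5·11^1
  c_5 = 16 = 5·11^0 + 1·11^1
  c_6 = 40 = 7·11^0 + 3·11^1
  c_7 = 40 = 7·11^0 + 3·11^1
p-restricted factor λ_0 = (9, 2, 1, 2, 5, 7, 7)
p-restricted factor λ_1 = (2, 6, 8, 5, 1, 3, 3)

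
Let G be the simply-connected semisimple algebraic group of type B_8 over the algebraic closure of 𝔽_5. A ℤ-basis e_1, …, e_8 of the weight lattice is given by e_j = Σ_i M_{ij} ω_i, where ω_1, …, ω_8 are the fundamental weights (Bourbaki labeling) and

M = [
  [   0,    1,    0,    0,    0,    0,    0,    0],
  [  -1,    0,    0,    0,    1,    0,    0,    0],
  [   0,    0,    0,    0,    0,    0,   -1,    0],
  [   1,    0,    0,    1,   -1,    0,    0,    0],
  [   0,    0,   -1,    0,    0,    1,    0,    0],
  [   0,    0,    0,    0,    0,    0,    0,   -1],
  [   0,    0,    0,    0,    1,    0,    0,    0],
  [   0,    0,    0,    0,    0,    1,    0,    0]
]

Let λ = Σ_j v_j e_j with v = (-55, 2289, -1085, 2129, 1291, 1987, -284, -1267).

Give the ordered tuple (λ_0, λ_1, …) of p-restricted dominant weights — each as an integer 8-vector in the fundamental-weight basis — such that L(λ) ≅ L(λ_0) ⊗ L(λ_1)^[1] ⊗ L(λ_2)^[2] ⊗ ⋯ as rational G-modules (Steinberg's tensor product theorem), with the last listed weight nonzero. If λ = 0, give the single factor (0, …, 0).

Compute c_i = Σ_j M_{ij} v_j with v = (-55, 2289, -1085, 2129, 1291, 1987, -284, -1267):
  c_1 = (0)·(-55) + 1·2289 + (0)·(-1085) + 0·2129 + 0·1291 + 0·1987 + (0)·(-284) + (0)·(-1267) = 2289
  c_2 = (-1)·(-55) + 0·2289 + (0)·(-1085) + 0·2129 + 1·1291 + 0·1987 + (0)·(-284) + (0)·(-1267) = 1346
  c_3 = (0)·(-55) + 0·2289 + (0)·(-1085) + 0·2129 + 0·1291 + 0·1987 + (-1)·(-284) + (0)·(-1267) = 284
  c_4 = (1)·(-55) + 0·2289 + (0)·(-1085) + 1·2129 + (-1)·(1291) + 0·1987 + (0)·(-284) + (0)·(-1267) = 783
  c_5 = (0)·(-55) + 0·2289 + (-1)·(-1085) + 0·2129 + 0·1291 + 1·1987 + (0)·(-284) + (0)·(-1267) = 3072
  c_6 = (0)·(-55) + 0·2289 + (0)·(-1085) + 0·2129 + 0·1291 + 0·1987 + (0)·(-284) + (-1)·(-1267) = 1267
  c_7 = (0)·(-55) + 0·2289 + (0)·(-1085) + 0·2129 + 1·1291 + 0·1987 + (0)·(-284) + (0)·(-1267) = 1291
  c_8 = (0)·(-55) + 0·2289 + (0)·(-1085) + 0·2129 + 0·1291 + 1·1987 + (0)·(-284) + (0)·(-1267) = 1987
p = 5; digits c_i = Σ_j d_{ij}·5^j, 0 ≤ d_{ij} < 5:
  c_1 = 2289 = 4·5^0 + 2·5^1 + 1·5^2 + 3·5^3 + 3·5^4
  c_2 = 1346 = 1·5^0 + 4·5^1 + 3·5^2 + 0·5^3 + 2·5^4
  c_3 = 284 = 4·5^0 + 1·5^1 + 1·5^2 + 2·5^3
  c_4 = 783 = 3·5^0 + 1·5^1 + 1·5^2 + 1·5^3 + 1·5^4
  c_5 = 3072 = 2·5^0 + 4·5^1 + 2·5^2 + 4·5^3 + 4·5^4
  c_6 = 1267 = 2·5^0 + 3·5^1 + 0·5^2 + 0·5^3 + 2·5^4
  c_7 = 1291 = 1·5^0 + 3·5^1 + 1·5^2 + 0·5^3 + 2·5^4
  c_8 = 1987 = 2·5^0 + 2·5^1 + 4·5^2 + 0·5^3 + 3·5^4
p-restricted factor λ_0 = (4, 1, 4, 3, 2, 2, 1, 2)
p-restricted factor λ_1 = (2, 4, 1, 1, 4, 3, 3, 2)
p-restricted factor λ_2 = (1, 3, 1, 1, 2, 0, 1, 4)
p-restricted factor λ_3 = (3, 0, 2, 1, 4, 0, 0, 0)
p-restricted factor λ_4 = (3, 2, 0, 1, 4, 2, 2, 3)

((4, 1, 4, 3, 2, 2, 1, 2), (2, 4, 1, 1, 4, 3, 3, 2), (1, 3, 1, 1, 2, 0, 1, 4), (3, 0, 2, 1, 4, 0, 0, 0), (3, 2, 0, 1, 4, 2, 2, 3))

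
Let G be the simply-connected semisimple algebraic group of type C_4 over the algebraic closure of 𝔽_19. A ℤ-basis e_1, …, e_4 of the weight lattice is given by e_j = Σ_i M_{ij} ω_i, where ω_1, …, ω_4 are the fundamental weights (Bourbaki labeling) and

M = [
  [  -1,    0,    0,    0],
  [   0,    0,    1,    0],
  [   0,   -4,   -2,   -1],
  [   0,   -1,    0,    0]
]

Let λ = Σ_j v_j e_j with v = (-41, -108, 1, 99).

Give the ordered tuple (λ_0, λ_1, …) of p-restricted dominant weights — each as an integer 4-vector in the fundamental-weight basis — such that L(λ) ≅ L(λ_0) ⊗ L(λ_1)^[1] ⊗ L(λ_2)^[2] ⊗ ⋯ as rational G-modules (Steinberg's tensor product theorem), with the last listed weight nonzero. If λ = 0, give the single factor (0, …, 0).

ω-coordinates c = M·v, v = (-41, -108, 1, 99):
  c_1 = (-1)·(-41) + (0)·(-108) + (0)·(1) + (0)·(99) = 41
  c_2 = (0)·(-41) + (0)·(-108) + (1)·(1) + (0)·(99) = 1
  c_3 = (0)·(-41) + (-4)·(-108) + (-2)·(1) + (-1)·(99) = 331
  c_4 = (0)·(-41) + (-1)·(-108) + (0)·(1) + (0)·(99) = 108
Base-19 expansion of each c_i:
  c_1 = 41 = 3·19^0 + 2·19^1
  c_2 = 1 = 1·19^0
  c_3 = 331 = 8·19^0 + 17·19^1
  c_4 = 108 = 13·19^0 + 5·19^1
λ_0 = (3, 1, 8, 13)
λ_1 = (2, 0, 17, 5)

((3, 1, 8, 13), (2, 0, 17, 5))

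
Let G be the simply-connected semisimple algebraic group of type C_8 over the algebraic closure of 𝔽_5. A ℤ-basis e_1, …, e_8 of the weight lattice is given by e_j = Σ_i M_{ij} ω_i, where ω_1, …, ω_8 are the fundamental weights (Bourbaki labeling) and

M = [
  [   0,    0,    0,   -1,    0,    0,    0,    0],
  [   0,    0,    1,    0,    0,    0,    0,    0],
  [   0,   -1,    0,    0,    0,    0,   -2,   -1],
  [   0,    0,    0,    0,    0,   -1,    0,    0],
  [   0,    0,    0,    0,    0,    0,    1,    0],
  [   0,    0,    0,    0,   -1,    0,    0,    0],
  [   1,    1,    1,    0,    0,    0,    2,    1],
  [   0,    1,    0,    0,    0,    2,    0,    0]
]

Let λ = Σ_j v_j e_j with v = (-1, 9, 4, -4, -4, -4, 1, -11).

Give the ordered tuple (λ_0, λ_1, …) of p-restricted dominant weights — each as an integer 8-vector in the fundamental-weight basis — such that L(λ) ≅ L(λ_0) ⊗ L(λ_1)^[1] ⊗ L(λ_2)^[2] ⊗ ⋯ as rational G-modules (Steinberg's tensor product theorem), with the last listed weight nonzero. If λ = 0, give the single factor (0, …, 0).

((4, 4, 0, 4, 1, 4, 3, 1),)

ω-coordinates c = M·v, v = (-1, 9, 4, -4, -4, -4, 1, -11):
  c_1 = (0)·(-1) + 0·9 + 0·4 + (-1)·(-4) + (0)·(-4) + (0)·(-4) + 0·1 + (0)·(-11) = 4
  c_2 = (0)·(-1) + 0·9 + 1·4 + (0)·(-4) + (0)·(-4) + (0)·(-4) + 0·1 + (0)·(-11) = 4
  c_3 = (0)·(-1) + (-1)·(9) + 0·4 + (0)·(-4) + (0)·(-4) + (0)·(-4) + (-2)·(1) + (-1)·(-11) = 0
  c_4 = (0)·(-1) + 0·9 + 0·4 + (0)·(-4) + (0)·(-4) + (-1)·(-4) + 0·1 + (0)·(-11) = 4
  c_5 = (0)·(-1) + 0·9 + 0·4 + (0)·(-4) + (0)·(-4) + (0)·(-4) + 1·1 + (0)·(-11) = 1
  c_6 = (0)·(-1) + 0·9 + 0·4 + (0)·(-4) + (-1)·(-4) + (0)·(-4) + 0·1 + (0)·(-11) = 4
  c_7 = (1)·(-1) + 1·9 + 1·4 + (0)·(-4) + (0)·(-4) + (0)·(-4) + 2·1 + (1)·(-11) = 3
  c_8 = (0)·(-1) + 1·9 + 0·4 + (0)·(-4) + (0)·(-4) + (2)·(-4) + 0·1 + (0)·(-11) = 1
Base-5 expansion of each c_i:
  c_1 = 4 = 4·5^0
  c_2 = 4 = 4·5^0
  c_3 = 0
  c_4 = 4 = 4·5^0
  c_5 = 1 = 1·5^0
  c_6 = 4 = 4·5^0
  c_7 = 3 = 3·5^0
  c_8 = 1 = 1·5^0
p-restricted factor λ_0 = (4, 4, 0, 4, 1, 4, 3, 1)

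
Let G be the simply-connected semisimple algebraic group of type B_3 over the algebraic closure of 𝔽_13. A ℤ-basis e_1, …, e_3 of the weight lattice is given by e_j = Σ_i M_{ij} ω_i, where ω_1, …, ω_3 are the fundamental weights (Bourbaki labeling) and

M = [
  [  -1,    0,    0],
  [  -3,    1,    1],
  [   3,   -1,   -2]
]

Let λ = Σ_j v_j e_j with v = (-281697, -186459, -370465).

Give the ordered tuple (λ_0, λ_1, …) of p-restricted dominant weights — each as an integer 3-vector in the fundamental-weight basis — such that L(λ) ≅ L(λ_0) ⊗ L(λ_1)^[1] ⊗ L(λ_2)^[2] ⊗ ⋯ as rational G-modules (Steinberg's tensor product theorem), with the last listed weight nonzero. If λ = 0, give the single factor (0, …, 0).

ω-coordinates c = M·v, v = (-281697, -186459, -370465):
  c_1 = (-1)·(-281697) + (0)·(-186459) + (0)·(-370465) = 281697
  c_2 = (-3)·(-281697) + (1)·(-186459) + (1)·(-370465) = 288167
  c_3 = (3)·(-281697) + (-1)·(-186459) + (-2)·(-370465) = 82298
p = 13; digits c_i = Σ_j d_{ij}·13^j, 0 ≤ d_{ij} < 13:
  c_1 = 281697 = 0·13^0 + 11·13^1 + 2·13^2 + 11·13^3 + 9·13^4
  c_2 = 288167 = 9·13^0 + 1·13^1 + 2·13^2 + 1·13^3 + 10·13^4
  c_3 = 82298 = 8·13^0 + 12·13^1 + 5·13^2 + 11·13^3 + 2·13^4
λ_0 = (0, 9, 8)
λ_1 = (11, 1, 12)
λ_2 = (2, 2, 5)
λ_3 = (11, 1, 11)
λ_4 = (9, 10, 2)

((0, 9, 8), (11, 1, 12), (2, 2, 5), (11, 1, 11), (9, 10, 2))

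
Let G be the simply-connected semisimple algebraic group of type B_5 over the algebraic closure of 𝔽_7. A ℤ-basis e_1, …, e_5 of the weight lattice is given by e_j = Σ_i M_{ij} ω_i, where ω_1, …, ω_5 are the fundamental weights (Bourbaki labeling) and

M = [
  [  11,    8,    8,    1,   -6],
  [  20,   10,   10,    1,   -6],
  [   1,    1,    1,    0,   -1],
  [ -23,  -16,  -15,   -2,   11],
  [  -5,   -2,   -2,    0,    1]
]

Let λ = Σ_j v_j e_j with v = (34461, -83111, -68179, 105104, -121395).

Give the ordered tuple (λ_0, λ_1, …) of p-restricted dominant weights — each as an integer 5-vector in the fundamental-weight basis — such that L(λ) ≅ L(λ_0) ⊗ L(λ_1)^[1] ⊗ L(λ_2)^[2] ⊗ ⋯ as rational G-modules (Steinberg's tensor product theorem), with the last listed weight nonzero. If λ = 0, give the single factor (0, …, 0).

Change of basis e → ω: c = M·v where v = (34461, -83111, -68179, 105104, -121395):
  c_1 = 11·34461 + (8)·(-83111) + (8)·(-68179) + 1·105104 + (-6)·(-121395) = 2225
  c_2 = 20·34461 + (10)·(-83111) + (10)·(-68179) + 1·105104 + (-6)·(-121395) = 9794
  c_3 = 1·34461 + (1)·(-83111) + (1)·(-68179) + 0·105104 + (-1)·(-121395) = 4566
  c_4 = (-23)·(34461) + (-16)·(-83111) + (-15)·(-68179) + (-2)·(105104) + (11)·(-121395) = 14305
  c_5 = (-5)·(34461) + (-2)·(-83111) + (-2)·(-68179) + 0·105104 + (1)·(-121395) = 8880
Base-7 expansion of each c_i:
  c_1 = 2225 = 6·7^0 + 2·7^1 + 3·7^2 + 6·7^3
  c_2 = 9794 = 1·7^0 + 6·7^1 + 3·7^2 + 0·7^3 + 4·7^4
  c_3 = 4566 = 2·7^0 + 1·7^1 + 2·7^2 + 6·7^3 + 1·7^4
  c_4 = 14305 = 4·7^0 + 6·7^1 + 4·7^2 + 6·7^3 + 5·7^4
  c_5 = 8880 = 4·7^0 + 1·7^1 + 6·7^2 + 4·7^3 + 3·7^4
λ_0 = (6, 1, 2, 4, 4)
λ_1 = (2, 6, 1, 6, 1)
λ_2 = (3, 3, 2, 4, 6)
λ_3 = (6, 0, 6, 6, 4)
λ_4 = (0, 4, 1, 5, 3)

((6, 1, 2, 4, 4), (2, 6, 1, 6, 1), (3, 3, 2, 4, 6), (6, 0, 6, 6, 4), (0, 4, 1, 5, 3))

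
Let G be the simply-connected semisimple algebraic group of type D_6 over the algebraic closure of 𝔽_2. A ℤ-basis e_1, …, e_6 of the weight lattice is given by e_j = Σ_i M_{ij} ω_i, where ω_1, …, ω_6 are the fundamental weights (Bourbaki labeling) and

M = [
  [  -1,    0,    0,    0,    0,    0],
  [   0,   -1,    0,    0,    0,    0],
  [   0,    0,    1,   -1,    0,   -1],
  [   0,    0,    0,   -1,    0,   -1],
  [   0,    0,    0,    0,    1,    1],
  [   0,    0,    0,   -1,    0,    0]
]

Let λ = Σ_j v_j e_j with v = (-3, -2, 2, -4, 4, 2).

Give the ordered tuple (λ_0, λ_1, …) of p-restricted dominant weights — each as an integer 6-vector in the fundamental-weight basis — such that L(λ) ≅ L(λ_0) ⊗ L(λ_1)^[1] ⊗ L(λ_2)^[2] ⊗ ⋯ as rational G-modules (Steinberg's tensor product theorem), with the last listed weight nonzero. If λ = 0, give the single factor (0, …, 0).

((1, 0, 0, 0, 0, 0), (1, 1, 0, 1, 1, 0), (0, 0, 1, 0, 1, 1))

ω-coordinates c = M·v, v = (-3, -2, 2, -4, 4, 2):
  c_1 = (-1)·(-3) + (0)·(-2) + 0·2 + (0)·(-4) + 0·4 + 0·2 = 3
  c_2 = (0)·(-3) + (-1)·(-2) + 0·2 + (0)·(-4) + 0·4 + 0·2 = 2
  c_3 = (0)·(-3) + (0)·(-2) + 1·2 + (-1)·(-4) + 0·4 + (-1)·(2) = 4
  c_4 = (0)·(-3) + (0)·(-2) + 0·2 + (-1)·(-4) + 0·4 + (-1)·(2) = 2
  c_5 = (0)·(-3) + (0)·(-2) + 0·2 + (0)·(-4) + 1·4 + 1·2 = 6
  c_6 = (0)·(-3) + (0)·(-2) + 0·2 + (-1)·(-4) + 0·4 + 0·2 = 4
Writing each c_i in base p = 2:
  c_1 = 3 = 1·2^0 + 1·2^1
  c_2 = 2 = 0·2^0 + 1·2^1
  c_3 = 4 = 0·2^0 + 0·2^1 + 1·2^2
  c_4 = 2 = 0·2^0 + 1·2^1
  c_5 = 6 = 0·2^0 + 1·2^1 + 1·2^2
  c_6 = 4 = 0·2^0 + 0·2^1 + 1·2^2
Factor λ_0 = (1, 0, 0, 0, 0, 0)
Factor λ_1 = (1, 1, 0, 1, 1, 0)
Factor λ_2 = (0, 0, 1, 0, 1, 1)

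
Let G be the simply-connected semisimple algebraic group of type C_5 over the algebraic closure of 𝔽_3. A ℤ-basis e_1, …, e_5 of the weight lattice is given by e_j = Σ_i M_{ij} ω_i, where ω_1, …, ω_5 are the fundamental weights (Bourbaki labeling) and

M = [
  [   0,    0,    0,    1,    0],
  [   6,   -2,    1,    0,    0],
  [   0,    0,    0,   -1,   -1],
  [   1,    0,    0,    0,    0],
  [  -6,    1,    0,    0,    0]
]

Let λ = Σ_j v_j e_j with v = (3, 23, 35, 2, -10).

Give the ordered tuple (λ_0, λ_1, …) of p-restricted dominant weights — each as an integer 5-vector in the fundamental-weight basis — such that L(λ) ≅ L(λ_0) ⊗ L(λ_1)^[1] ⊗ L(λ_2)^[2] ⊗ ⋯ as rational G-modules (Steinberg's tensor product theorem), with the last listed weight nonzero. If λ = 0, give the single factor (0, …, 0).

ω-coordinates c = M·v, v = (3, 23, 35, 2, -10):
  c_1 = 0*3 + 0*23 + 0*35 + 1*2 + 0*-10 = 2
  c_2 = 6*3 + -2*23 + 1*35 + 0*2 + 0*-10 = 7
  c_3 = 0*3 + 0*23 + 0*35 + -1*2 + -1*-10 = 8
  c_4 = 1*3 + 0*23 + 0*35 + 0*2 + 0*-10 = 3
  c_5 = -6*3 + 1*23 + 0*35 + 0*2 + 0*-10 = 5
Writing each c_i in base p = 3:
  c_1 = 2 = 2·3^0
  c_2 = 7 = 1·3^0 + 2·3^1
  c_3 = 8 = 2·3^0 + 2·3^1
  c_4 = 3 = 0·3^0 + 1·3^1
  c_5 = 5 = 2·3^0 + 1·3^1
λ_0 = (2, 1, 2, 0, 2)
λ_1 = (0, 2, 2, 1, 1)

((2, 1, 2, 0, 2), (0, 2, 2, 1, 1))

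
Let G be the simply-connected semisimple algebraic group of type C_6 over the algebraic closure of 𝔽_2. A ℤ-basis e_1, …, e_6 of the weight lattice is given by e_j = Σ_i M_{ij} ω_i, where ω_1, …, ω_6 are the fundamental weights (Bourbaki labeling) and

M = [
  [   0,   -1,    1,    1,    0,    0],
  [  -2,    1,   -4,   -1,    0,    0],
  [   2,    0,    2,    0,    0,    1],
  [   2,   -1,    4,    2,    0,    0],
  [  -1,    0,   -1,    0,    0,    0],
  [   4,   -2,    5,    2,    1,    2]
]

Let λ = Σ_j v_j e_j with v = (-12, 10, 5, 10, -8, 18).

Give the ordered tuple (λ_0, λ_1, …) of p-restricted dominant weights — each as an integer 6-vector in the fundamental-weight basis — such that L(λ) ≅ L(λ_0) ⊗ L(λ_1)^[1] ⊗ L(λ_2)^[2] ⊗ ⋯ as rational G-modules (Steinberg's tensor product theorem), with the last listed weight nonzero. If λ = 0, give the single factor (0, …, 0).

((1, 0, 0, 0, 1, 1), (0, 0, 0, 1, 1, 0), (1, 1, 1, 1, 1, 1))

ω-coordinates c = M·v, v = (-12, 10, 5, 10, -8, 18):
  c_1 = (0)·(-12) + (-1)·(10) + 1·5 + 1·10 + (0)·(-8) + 0·18 = 5
  c_2 = (-2)·(-12) + 1·10 + (-4)·(5) + (-1)·(10) + (0)·(-8) + 0·18 = 4
  c_3 = (2)·(-12) + 0·10 + 2·5 + 0·10 + (0)·(-8) + 1·18 = 4
  c_4 = (2)·(-12) + (-1)·(10) + 4·5 + 2·10 + (0)·(-8) + 0·18 = 6
  c_5 = (-1)·(-12) + 0·10 + (-1)·(5) + 0·10 + (0)·(-8) + 0·18 = 7
  c_6 = (4)·(-12) + (-2)·(10) + 5·5 + 2·10 + (1)·(-8) + 2·18 = 5
Expand coordinatewise in base 2:
  c_1 = 5 = 1·2^0 + 0·2^1 + 1·2^2
  c_2 = 4 = 0·2^0 + 0·2^1 + 1·2^2
  c_3 = 4 = 0·2^0 + 0·2^1 + 1·2^2
  c_4 = 6 = 0·2^0 + 1·2^1 + 1·2^2
  c_5 = 7 = 1·2^0 + 1·2^1 + 1·2^2
  c_6 = 5 = 1·2^0 + 0·2^1 + 1·2^2
λ_0 = (1, 0, 0, 0, 1, 1)
λ_1 = (0, 0, 0, 1, 1, 0)
λ_2 = (1, 1, 1, 1, 1, 1)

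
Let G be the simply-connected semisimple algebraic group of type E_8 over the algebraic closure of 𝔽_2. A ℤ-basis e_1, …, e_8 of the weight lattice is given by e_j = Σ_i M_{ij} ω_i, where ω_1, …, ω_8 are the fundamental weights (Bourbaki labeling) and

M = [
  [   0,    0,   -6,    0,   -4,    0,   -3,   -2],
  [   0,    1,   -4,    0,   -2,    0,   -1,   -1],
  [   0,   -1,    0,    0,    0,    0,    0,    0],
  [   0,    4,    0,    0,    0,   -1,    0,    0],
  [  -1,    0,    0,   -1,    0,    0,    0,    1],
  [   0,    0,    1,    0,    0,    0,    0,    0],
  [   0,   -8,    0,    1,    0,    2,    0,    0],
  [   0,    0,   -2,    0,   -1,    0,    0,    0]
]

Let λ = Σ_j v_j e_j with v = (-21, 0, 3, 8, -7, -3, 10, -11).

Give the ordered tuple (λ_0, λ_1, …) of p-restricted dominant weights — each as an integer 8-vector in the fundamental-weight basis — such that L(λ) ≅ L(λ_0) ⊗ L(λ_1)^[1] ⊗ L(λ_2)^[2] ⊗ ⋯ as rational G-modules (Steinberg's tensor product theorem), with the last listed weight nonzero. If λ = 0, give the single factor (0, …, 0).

((0, 1, 0, 1, 0, 1, 0, 1), (1, 1, 0, 1, 1, 1, 1, 0))

Compute c_i = Σ_j M_{ij} v_j with v = (-21, 0, 3, 8, -7, -3, 10, -11):
  c_1 = (0)·(-21) + (0)·(0) + (-6)·(3) + (0)·(8) + (-4)·(-7) + (0)·(-3) + (-3)·(10) + (-2)·(-11) = 2
  c_2 = (0)·(-21) + (1)·(0) + (-4)·(3) + (0)·(8) + (-2)·(-7) + (0)·(-3) + (-1)·(10) + (-1)·(-11) = 3
  c_3 = (0)·(-21) + (-1)·(0) + (0)·(3) + (0)·(8) + (0)·(-7) + (0)·(-3) + (0)·(10) + (0)·(-11) = 0
  c_4 = (0)·(-21) + (4)·(0) + (0)·(3) + (0)·(8) + (0)·(-7) + (-1)·(-3) + (0)·(10) + (0)·(-11) = 3
  c_5 = (-1)·(-21) + (0)·(0) + (0)·(3) + (-1)·(8) + (0)·(-7) + (0)·(-3) + (0)·(10) + (1)·(-11) = 2
  c_6 = (0)·(-21) + (0)·(0) + (1)·(3) + (0)·(8) + (0)·(-7) + (0)·(-3) + (0)·(10) + (0)·(-11) = 3
  c_7 = (0)·(-21) + (-8)·(0) + (0)·(3) + (1)·(8) + (0)·(-7) + (2)·(-3) + (0)·(10) + (0)·(-11) = 2
  c_8 = (0)·(-21) + (0)·(0) + (-2)·(3) + (0)·(8) + (-1)·(-7) + (0)·(-3) + (0)·(10) + (0)·(-11) = 1
p = 2; digits c_i = Σ_j d_{ij}·2^j, 0 ≤ d_{ij} < 2:
  c_1 = 2 = 0·2^0 + 1·2^1
  c_2 = 3 = 1·2^0 + 1·2^1
  c_3 = 0
  c_4 = 3 = 1·2^0 + 1·2^1
  c_5 = 2 = 0·2^0 + 1·2^1
  c_6 = 3 = 1·2^0 + 1·2^1
  c_7 = 2 = 0·2^0 + 1·2^1
  c_8 = 1 = 1·2^0
Factor λ_0 = (0, 1, 0, 1, 0, 1, 0, 1)
Factor λ_1 = (1, 1, 0, 1, 1, 1, 1, 0)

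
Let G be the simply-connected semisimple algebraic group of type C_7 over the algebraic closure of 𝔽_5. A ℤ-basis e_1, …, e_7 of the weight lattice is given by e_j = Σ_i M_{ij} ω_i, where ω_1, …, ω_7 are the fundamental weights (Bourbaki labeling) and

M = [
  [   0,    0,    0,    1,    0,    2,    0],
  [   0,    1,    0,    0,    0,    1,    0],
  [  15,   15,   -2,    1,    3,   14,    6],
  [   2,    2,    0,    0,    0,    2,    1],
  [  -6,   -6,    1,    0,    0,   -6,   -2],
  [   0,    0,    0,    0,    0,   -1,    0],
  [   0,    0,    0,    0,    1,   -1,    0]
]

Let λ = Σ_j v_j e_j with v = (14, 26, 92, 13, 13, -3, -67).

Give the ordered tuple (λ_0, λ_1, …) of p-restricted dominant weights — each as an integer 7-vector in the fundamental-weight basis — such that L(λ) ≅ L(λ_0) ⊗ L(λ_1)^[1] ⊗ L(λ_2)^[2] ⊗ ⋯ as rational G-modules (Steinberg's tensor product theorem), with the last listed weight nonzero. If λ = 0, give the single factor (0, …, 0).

ω-coordinates c = M·v, v = (14, 26, 92, 13, 13, -3, -67):
  c_1 = 0*14 + 0*26 + 0*92 + 1*13 + 0*13 + 2*-3 + 0*-67 = 7
  c_2 = 0*14 + 1*26 + 0*92 + 0*13 + 0*13 + 1*-3 + 0*-67 = 23
  c_3 = 15*14 + 15*26 + -2*92 + 1*13 + 3*13 + 14*-3 + 6*-67 = 24
  c_4 = 2*14 + 2*26 + 0*92 + 0*13 + 0*13 + 2*-3 + 1*-67 = 7
  c_5 = -6*14 + -6*26 + 1*92 + 0*13 + 0*13 + -6*-3 + -2*-67 = 4
  c_6 = 0*14 + 0*26 + 0*92 + 0*13 + 0*13 + -1*-3 + 0*-67 = 3
  c_7 = 0*14 + 0*26 + 0*92 + 0*13 + 1*13 + -1*-3 + 0*-67 = 16
p = 5; digits c_i = Σ_j d_{ij}·5^j, 0 ≤ d_{ij} < 5:
  c_1 = 7 = 2·5^0 + 1·5^1
  c_2 = 23 = 3·5^0 + 4·5^1
  c_3 = 24 = 4·5^0 + 4·5^1
  c_4 = 7 = 2·5^0 + 1·5^1
  c_5 = 4 = 4·5^0
  c_6 = 3 = 3·5^0
  c_7 = 16 = 1·5^0 + 3·5^1
λ_0 = (2, 3, 4, 2, 4, 3, 1)
λ_1 = (1, 4, 4, 1, 0, 0, 3)

((2, 3, 4, 2, 4, 3, 1), (1, 4, 4, 1, 0, 0, 3))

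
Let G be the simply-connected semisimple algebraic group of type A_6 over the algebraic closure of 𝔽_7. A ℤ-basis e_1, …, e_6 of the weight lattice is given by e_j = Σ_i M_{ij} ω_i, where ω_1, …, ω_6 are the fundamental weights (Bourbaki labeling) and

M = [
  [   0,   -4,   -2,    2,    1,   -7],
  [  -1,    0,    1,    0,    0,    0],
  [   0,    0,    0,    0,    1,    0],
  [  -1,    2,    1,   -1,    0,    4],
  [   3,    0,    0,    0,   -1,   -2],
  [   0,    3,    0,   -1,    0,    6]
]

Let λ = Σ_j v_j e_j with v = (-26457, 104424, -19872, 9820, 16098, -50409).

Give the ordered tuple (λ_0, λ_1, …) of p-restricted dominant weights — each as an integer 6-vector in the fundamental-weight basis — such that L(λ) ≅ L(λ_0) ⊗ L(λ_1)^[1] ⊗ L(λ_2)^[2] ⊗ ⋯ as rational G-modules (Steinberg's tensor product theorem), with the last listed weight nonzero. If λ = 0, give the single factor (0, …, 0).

((2, 5, 5, 1, 1, 4), (2, 2, 3, 1, 1, 2), (0, 1, 6, 4, 4, 6), (3, 5, 4, 4, 1, 2), (4, 2, 6, 1, 2, 0))

Converting to the ω-basis (c_i = row i of M dotted with v = (-26457, 104424, -19872, 9820, 16098, -50409)):
  c_1 = (0)·(-26457) + (-4)·(104424) + (-2)·(-19872) + 2·9820 + 1·16098 + (-7)·(-50409) = 10649
  c_2 = (-1)·(-26457) + 0·104424 + (1)·(-19872) + 0·9820 + 0·16098 + (0)·(-50409) = 6585
  c_3 = (0)·(-26457) + 0·104424 + (0)·(-19872) + 0·9820 + 1·16098 + (0)·(-50409) = 16098
  c_4 = (-1)·(-26457) + 2·104424 + (1)·(-19872) + (-1)·(9820) + 0·16098 + (4)·(-50409) = 3977
  c_5 = (3)·(-26457) + 0·104424 + (0)·(-19872) + 0·9820 + (-1)·(16098) + (-2)·(-50409) = 5349
  c_6 = (0)·(-26457) + 3·104424 + (0)·(-19872) + (-1)·(9820) + 0·16098 + (6)·(-50409) = 998
Expand coordinatewise in base 7:
  c_1 = 10649 = 2·7^0 + 2·7^1 + 0·7^2 + 3·7^3 + 4·7^4
  c_2 = 6585 = 5·7^0 + 2·7^1 + 1·7^2 + 5·7^3 + 2·7^4
  c_3 = 16098 = 5·7^0 + 3·7^1 + 6·7^2 + 4·7^3 + 6·7^4
  c_4 = 3977 = 1·7^0 + 1·7^1 + 4·7^2 + 4·7^3 + 1·7^4
  c_5 = 5349 = 1·7^0 + 1·7^1 + 4·7^2 + 1·7^3 + 2·7^4
  c_6 = 998 = 4·7^0 + 2·7^1 + 6·7^2 + 2·7^3
p-restricted factor λ_0 = (2, 5, 5, 1, 1, 4)
p-restricted factor λ_1 = (2, 2, 3, 1, 1, 2)
p-restricted factor λ_2 = (0, 1, 6, 4, 4, 6)
p-restricted factor λ_3 = (3, 5, 4, 4, 1, 2)
p-restricted factor λ_4 = (4, 2, 6, 1, 2, 0)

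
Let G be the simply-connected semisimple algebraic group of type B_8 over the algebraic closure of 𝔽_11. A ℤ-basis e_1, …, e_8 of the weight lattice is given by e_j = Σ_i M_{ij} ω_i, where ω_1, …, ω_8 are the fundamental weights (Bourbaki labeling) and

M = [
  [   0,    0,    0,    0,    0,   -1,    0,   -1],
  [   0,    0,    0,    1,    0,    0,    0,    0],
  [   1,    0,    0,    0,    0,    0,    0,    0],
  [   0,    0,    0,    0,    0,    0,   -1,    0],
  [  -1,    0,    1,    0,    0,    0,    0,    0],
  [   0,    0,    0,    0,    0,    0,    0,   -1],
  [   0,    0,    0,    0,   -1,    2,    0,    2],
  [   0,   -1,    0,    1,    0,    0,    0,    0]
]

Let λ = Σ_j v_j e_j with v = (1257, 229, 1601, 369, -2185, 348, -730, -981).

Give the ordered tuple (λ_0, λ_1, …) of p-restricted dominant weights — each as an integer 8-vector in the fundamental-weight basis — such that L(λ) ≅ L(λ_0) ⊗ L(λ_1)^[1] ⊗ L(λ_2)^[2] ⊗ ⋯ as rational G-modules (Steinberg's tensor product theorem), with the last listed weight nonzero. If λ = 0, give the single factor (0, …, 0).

((6, 6, 3, 4, 3, 2, 6, 8), (2, 0, 4, 0, 9, 1, 6, 1), (5, 3, 10, 6, 2, 8, 7, 1))

In the fundamental-weight basis, λ has coordinates c = M·v (v = (1257, 229, 1601, 369, -2185, 348, -730, -981)):
  c_1 = 0·1257 + 0·229 + 0·1601 + 0·369 + (0)·(-2185) + (-1)·(348) + (0)·(-730) + (-1)·(-981) = 633
  c_2 = 0·1257 + 0·229 + 0·1601 + 1·369 + (0)·(-2185) + 0·348 + (0)·(-730) + (0)·(-981) = 369
  c_3 = 1·1257 + 0·229 + 0·1601 + 0·369 + (0)·(-2185) + 0·348 + (0)·(-730) + (0)·(-981) = 1257
  c_4 = 0·1257 + 0·229 + 0·1601 + 0·369 + (0)·(-2185) + 0·348 + (-1)·(-730) + (0)·(-981) = 730
  c_5 = (-1)·(1257) + 0·229 + 1·1601 + 0·369 + (0)·(-2185) + 0·348 + (0)·(-730) + (0)·(-981) = 344
  c_6 = 0·1257 + 0·229 + 0·1601 + 0·369 + (0)·(-2185) + 0·348 + (0)·(-730) + (-1)·(-981) = 981
  c_7 = 0·1257 + 0·229 + 0·1601 + 0·369 + (-1)·(-2185) + 2·348 + (0)·(-730) + (2)·(-981) = 919
  c_8 = 0·1257 + (-1)·(229) + 0·1601 + 1·369 + (0)·(-2185) + 0·348 + (0)·(-730) + (0)·(-981) = 140
Writing each c_i in base p = 11:
  c_1 = 633 = 6·11^0 + 2·11^1 + 5·11^2
  c_2 = 369 = 6·11^0 + 0·11^1 + 3·11^2
  c_3 = 1257 = 3·11^0 + 4·11^1 + 10·11^2
  c_4 = 730 = 4·11^0 + 0·11^1 + 6·11^2
  c_5 = 344 = 3·11^0 + 9·11^1 + 2·11^2
  c_6 = 981 = 2·11^0 + 1·11^1 + 8·11^2
  c_7 = 919 = 6·11^0 + 6·11^1 + 7·11^2
  c_8 = 140 = 8·11^0 + 1·11^1 + 1·11^2
λ_0 = (6, 6, 3, 4, 3, 2, 6, 8)
λ_1 = (2, 0, 4, 0, 9, 1, 6, 1)
λ_2 = (5, 3, 10, 6, 2, 8, 7, 1)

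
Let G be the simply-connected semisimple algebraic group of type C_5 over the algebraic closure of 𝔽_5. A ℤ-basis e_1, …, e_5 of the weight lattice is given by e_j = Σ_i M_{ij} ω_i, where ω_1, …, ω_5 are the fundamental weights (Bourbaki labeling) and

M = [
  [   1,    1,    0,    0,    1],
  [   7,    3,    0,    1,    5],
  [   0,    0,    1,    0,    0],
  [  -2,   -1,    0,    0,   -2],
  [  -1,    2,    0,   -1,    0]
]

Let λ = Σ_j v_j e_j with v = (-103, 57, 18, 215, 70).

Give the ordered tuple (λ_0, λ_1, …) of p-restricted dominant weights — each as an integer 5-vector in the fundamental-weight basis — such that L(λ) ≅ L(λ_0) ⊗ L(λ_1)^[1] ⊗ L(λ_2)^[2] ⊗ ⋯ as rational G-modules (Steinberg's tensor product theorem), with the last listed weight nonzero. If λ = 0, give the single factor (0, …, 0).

ω-coordinates c = M·v, v = (-103, 57, 18, 215, 70):
  c_1 = (1)·(-103) + (1)·(57) + (0)·(18) + (0)·(215) + (1)·(70) = 24
  c_2 = (7)·(-103) + (3)·(57) + (0)·(18) + (1)·(215) + (5)·(70) = 15
  c_3 = (0)·(-103) + (0)·(57) + (1)·(18) + (0)·(215) + (0)·(70) = 18
  c_4 = (-2)·(-103) + (-1)·(57) + (0)·(18) + (0)·(215) + (-2)·(70) = 9
  c_5 = (-1)·(-103) + (2)·(57) + (0)·(18) + (-1)·(215) + (0)·(70) = 2
Base-5 expansion of each c_i:
  c_1 = 24 = 4·5^0 + 4·5^1
  c_2 = 15 = 0·5^0 + 3·5^1
  c_3 = 18 = 3·5^0 + 3·5^1
  c_4 = 9 = 4·5^0 + 1·5^1
  c_5 = 2 = 2·5^0
Factor λ_0 = (4, 0, 3, 4, 2)
Factor λ_1 = (4, 3, 3, 1, 0)

((4, 0, 3, 4, 2), (4, 3, 3, 1, 0))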